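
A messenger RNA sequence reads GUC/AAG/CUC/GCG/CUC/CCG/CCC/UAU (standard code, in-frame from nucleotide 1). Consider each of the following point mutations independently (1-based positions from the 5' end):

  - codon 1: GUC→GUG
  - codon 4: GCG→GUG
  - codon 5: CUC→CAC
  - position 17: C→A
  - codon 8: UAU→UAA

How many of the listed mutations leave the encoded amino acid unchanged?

1

Codon 1: GUC (Val) → GUG (Val) — synonymous.
Codon 4: GCG (Ala) → GUG (Val) — missense.
Codon 5: CUC (Leu) → CAC (His) — missense.
Codon 6: CCG (Pro) → CAG (Gln) — missense.
Codon 8: UAU (Tyr) → UAA (Stop) — nonsense.
Synonymous: 1 of 5.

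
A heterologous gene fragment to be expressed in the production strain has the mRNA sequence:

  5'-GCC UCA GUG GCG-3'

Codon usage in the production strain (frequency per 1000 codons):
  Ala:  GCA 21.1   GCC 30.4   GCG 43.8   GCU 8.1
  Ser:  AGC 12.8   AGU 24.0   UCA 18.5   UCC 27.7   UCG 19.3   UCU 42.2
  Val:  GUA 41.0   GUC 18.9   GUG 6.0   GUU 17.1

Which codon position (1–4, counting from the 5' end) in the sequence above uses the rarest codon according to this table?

Codon 1 GCC (Ala): 30.4 per 1000.
Codon 2 UCA (Ser): 18.5 per 1000.
Codon 3 GUG (Val): 6.0 per 1000.
Codon 4 GCG (Ala): 43.8 per 1000.
Lowest frequency is 6.0 at codon 3.

3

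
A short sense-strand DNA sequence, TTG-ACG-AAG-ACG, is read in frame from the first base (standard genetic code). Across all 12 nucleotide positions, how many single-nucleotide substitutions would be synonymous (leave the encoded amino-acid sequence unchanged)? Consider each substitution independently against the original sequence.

9

Codon 1 (TTG, Leu): 2 synonymous substitutions.
Codon 2 (ACG, Thr): 3 synonymous substitutions.
Codon 3 (AAG, Lys): 1 synonymous substitution.
Codon 4 (ACG, Thr): 3 synonymous substitutions.
Total: 2 + 3 + 1 + 3 = 9.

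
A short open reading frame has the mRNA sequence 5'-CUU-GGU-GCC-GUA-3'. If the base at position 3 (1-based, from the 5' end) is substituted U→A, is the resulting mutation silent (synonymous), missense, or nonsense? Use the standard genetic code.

silent

Position 3 falls in codon 1: CUU → Leu.
After the substitution the codon is CUA → Leu.
Both encode Leu, so the change is synonymous.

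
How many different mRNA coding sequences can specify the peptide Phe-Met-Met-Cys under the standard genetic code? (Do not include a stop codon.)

Phe: 2 codons.
Met: 1 codon.
Met: 1 codon.
Cys: 2 codons.
2 × 1 × 1 × 2 = 4.

4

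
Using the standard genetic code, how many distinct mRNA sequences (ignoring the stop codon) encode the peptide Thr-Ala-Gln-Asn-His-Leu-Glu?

Thr: 4 codons.
Ala: 4 codons.
Gln: 2 codons.
Asn: 2 codons.
His: 2 codons.
Leu: 6 codons.
Glu: 2 codons.
4 × 4 × 2 × 2 × 2 × 6 × 2 = 1536.

1536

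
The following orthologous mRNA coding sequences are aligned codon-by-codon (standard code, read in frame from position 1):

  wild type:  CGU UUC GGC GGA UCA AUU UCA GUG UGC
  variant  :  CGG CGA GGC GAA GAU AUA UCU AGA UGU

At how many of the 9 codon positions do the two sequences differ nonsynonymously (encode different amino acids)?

Codon 1: CGU Arg / CGG Arg — synonymous.
Codon 2: UUC Phe / CGA Arg — nonsynonymous.
Codon 3: GGC Gly / GGC Gly — identical.
Codon 4: GGA Gly / GAA Glu — nonsynonymous.
Codon 5: UCA Ser / GAU Asp — nonsynonymous.
Codon 6: AUU Ile / AUA Ile — synonymous.
Codon 7: UCA Ser / UCU Ser — synonymous.
Codon 8: GUG Val / AGA Arg — nonsynonymous.
Codon 9: UGC Cys / UGU Cys — synonymous.
Nonsynonymous differences: 4.

4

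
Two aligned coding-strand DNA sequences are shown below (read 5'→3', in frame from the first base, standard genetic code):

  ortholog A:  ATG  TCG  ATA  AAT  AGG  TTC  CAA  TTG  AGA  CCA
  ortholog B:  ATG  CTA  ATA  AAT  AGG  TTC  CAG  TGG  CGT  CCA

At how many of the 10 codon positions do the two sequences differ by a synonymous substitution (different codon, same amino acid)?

Codon 1: ATG Met / ATG Met — identical.
Codon 2: TCG Ser / CTA Leu — nonsynonymous.
Codon 3: ATA Ile / ATA Ile — identical.
Codon 4: AAT Asn / AAT Asn — identical.
Codon 5: AGG Arg / AGG Arg — identical.
Codon 6: TTC Phe / TTC Phe — identical.
Codon 7: CAA Gln / CAG Gln — synonymous.
Codon 8: TTG Leu / TGG Trp — nonsynonymous.
Codon 9: AGA Arg / CGT Arg — synonymous.
Codon 10: CCA Pro / CCA Pro — identical.
Synonymous differences: 2.

2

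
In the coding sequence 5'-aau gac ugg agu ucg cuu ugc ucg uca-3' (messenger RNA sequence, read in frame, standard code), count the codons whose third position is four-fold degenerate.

Codon 1 AAU (Asn): third position 2-fold.
Codon 2 GAC (Asp): third position 2-fold.
Codon 3 UGG (Trp): third position 1-fold.
Codon 4 AGU (Ser): third position 2-fold.
Codon 5 UCG (Ser): third position 4-fold.
Codon 6 CUU (Leu): third position 4-fold.
Codon 7 UGC (Cys): third position 2-fold.
Codon 8 UCG (Ser): third position 4-fold.
Codon 9 UCA (Ser): third position 4-fold.
Four-fold degenerate third positions: 4.

4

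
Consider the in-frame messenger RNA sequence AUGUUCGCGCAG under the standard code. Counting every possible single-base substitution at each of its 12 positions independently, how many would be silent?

Codon 1 (AUG, Met): 0 synonymous substitutions.
Codon 2 (UUC, Phe): 1 synonymous substitution.
Codon 3 (GCG, Ala): 3 synonymous substitutions.
Codon 4 (CAG, Gln): 1 synonymous substitution.
Total: 0 + 1 + 3 + 1 = 5.

5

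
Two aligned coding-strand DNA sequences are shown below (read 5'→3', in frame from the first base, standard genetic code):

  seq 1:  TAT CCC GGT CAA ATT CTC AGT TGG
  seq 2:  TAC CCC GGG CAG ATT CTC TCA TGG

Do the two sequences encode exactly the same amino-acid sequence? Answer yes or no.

Codon 1: TAT Tyr / TAC Tyr — synonymous.
Codon 2: CCC Pro / CCC Pro — identical.
Codon 3: GGT Gly / GGG Gly — synonymous.
Codon 4: CAA Gln / CAG Gln — synonymous.
Codon 5: ATT Ile / ATT Ile — identical.
Codon 6: CTC Leu / CTC Leu — identical.
Codon 7: AGT Ser / TCA Ser — synonymous.
Codon 8: TGG Trp / TGG Trp — identical.
Nonsynonymous differences: 0 → same protein.

yes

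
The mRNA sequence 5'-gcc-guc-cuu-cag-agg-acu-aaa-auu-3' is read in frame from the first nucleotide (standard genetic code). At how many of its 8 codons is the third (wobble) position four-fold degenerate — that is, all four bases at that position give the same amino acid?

4

Codon 1 GCC (Ala): third position 4-fold.
Codon 2 GUC (Val): third position 4-fold.
Codon 3 CUU (Leu): third position 4-fold.
Codon 4 CAG (Gln): third position 2-fold.
Codon 5 AGG (Arg): third position 2-fold.
Codon 6 ACU (Thr): third position 4-fold.
Codon 7 AAA (Lys): third position 2-fold.
Codon 8 AUU (Ile): third position 3-fold.
Four-fold degenerate third positions: 4.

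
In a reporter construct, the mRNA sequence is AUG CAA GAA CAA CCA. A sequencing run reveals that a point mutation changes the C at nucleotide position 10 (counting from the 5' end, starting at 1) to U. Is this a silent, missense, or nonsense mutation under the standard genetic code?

nonsense

Position 10 falls in codon 4: CAA → Gln.
After the substitution the codon is UAA → Stop.
The new codon is a stop codon, so this is a nonsense mutation.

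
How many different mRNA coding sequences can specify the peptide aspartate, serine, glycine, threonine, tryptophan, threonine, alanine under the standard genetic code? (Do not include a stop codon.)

Asp: 2 codons.
Ser: 6 codons.
Gly: 4 codons.
Thr: 4 codons.
Trp: 1 codon.
Thr: 4 codons.
Ala: 4 codons.
2 × 6 × 4 × 4 × 1 × 4 × 4 = 3072.

3072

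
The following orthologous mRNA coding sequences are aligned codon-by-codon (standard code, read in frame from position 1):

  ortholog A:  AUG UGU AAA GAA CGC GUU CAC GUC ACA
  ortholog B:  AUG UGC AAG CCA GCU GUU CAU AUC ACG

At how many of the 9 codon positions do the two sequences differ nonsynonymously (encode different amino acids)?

Codon 1: AUG Met / AUG Met — identical.
Codon 2: UGU Cys / UGC Cys — synonymous.
Codon 3: AAA Lys / AAG Lys — synonymous.
Codon 4: GAA Glu / CCA Pro — nonsynonymous.
Codon 5: CGC Arg / GCU Ala — nonsynonymous.
Codon 6: GUU Val / GUU Val — identical.
Codon 7: CAC His / CAU His — synonymous.
Codon 8: GUC Val / AUC Ile — nonsynonymous.
Codon 9: ACA Thr / ACG Thr — synonymous.
Nonsynonymous differences: 3.

3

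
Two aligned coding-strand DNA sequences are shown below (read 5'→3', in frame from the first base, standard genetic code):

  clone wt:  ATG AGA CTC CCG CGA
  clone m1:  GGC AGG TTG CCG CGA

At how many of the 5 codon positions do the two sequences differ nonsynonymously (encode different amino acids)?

1

Codon 1: ATG Met / GGC Gly — nonsynonymous.
Codon 2: AGA Arg / AGG Arg — synonymous.
Codon 3: CTC Leu / TTG Leu — synonymous.
Codon 4: CCG Pro / CCG Pro — identical.
Codon 5: CGA Arg / CGA Arg — identical.
Nonsynonymous differences: 1.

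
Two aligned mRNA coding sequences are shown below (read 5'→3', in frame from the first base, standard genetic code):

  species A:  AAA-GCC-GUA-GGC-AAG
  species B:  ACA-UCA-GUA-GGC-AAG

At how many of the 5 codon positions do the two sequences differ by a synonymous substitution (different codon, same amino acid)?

Codon 1: AAA Lys / ACA Thr — nonsynonymous.
Codon 2: GCC Ala / UCA Ser — nonsynonymous.
Codon 3: GUA Val / GUA Val — identical.
Codon 4: GGC Gly / GGC Gly — identical.
Codon 5: AAG Lys / AAG Lys — identical.
Synonymous differences: 0.

0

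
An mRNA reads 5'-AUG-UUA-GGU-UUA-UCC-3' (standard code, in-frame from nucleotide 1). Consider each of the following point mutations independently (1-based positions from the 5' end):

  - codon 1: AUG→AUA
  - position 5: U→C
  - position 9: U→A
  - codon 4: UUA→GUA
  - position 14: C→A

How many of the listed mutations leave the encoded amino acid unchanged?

Codon 1: AUG (Met) → AUA (Ile) — missense.
Codon 2: UUA (Leu) → UCA (Ser) — missense.
Codon 3: GGU (Gly) → GGA (Gly) — synonymous.
Codon 4: UUA (Leu) → GUA (Val) — missense.
Codon 5: UCC (Ser) → UAC (Tyr) — missense.
Synonymous: 1 of 5.

1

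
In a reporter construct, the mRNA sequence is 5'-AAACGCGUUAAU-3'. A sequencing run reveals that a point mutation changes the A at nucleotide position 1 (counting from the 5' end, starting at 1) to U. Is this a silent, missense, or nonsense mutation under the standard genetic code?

nonsense

Position 1 falls in codon 1: AAA → Lys.
After the substitution the codon is UAA → Stop.
The new codon is a stop codon, so this is a nonsense mutation.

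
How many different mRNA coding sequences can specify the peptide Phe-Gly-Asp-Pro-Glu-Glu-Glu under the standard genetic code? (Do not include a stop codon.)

Phe: 2 codons.
Gly: 4 codons.
Asp: 2 codons.
Pro: 4 codons.
Glu: 2 codons.
Glu: 2 codons.
Glu: 2 codons.
2 × 4 × 2 × 4 × 2 × 2 × 2 = 512.

512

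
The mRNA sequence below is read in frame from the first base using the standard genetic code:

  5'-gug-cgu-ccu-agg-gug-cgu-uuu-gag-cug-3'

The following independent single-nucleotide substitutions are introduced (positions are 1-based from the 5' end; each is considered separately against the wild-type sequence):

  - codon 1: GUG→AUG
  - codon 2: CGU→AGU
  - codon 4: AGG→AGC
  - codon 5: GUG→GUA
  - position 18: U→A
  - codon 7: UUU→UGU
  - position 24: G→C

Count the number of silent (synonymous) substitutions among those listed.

Codon 1: GUG (Val) → AUG (Met) — missense.
Codon 2: CGU (Arg) → AGU (Ser) — missense.
Codon 4: AGG (Arg) → AGC (Ser) — missense.
Codon 5: GUG (Val) → GUA (Val) — synonymous.
Codon 6: CGU (Arg) → CGA (Arg) — synonymous.
Codon 7: UUU (Phe) → UGU (Cys) — missense.
Codon 8: GAG (Glu) → GAC (Asp) — missense.
Synonymous: 2 of 7.

2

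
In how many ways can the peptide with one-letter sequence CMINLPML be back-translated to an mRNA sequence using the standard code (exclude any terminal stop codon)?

1728

Cys: 2 codons.
Met: 1 codon.
Ile: 3 codons.
Asn: 2 codons.
Leu: 6 codons.
Pro: 4 codons.
Met: 1 codon.
Leu: 6 codons.
2 × 1 × 3 × 2 × 6 × 4 × 1 × 6 = 1728.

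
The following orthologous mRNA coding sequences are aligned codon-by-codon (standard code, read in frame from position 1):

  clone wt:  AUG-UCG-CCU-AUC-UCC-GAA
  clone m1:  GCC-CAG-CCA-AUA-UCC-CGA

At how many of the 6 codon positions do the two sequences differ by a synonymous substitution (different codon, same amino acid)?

2

Codon 1: AUG Met / GCC Ala — nonsynonymous.
Codon 2: UCG Ser / CAG Gln — nonsynonymous.
Codon 3: CCU Pro / CCA Pro — synonymous.
Codon 4: AUC Ile / AUA Ile — synonymous.
Codon 5: UCC Ser / UCC Ser — identical.
Codon 6: GAA Glu / CGA Arg — nonsynonymous.
Synonymous differences: 2.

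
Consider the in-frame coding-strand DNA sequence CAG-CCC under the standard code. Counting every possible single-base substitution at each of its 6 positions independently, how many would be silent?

4

Codon 1 (CAG, Gln): 1 synonymous substitution.
Codon 2 (CCC, Pro): 3 synonymous substitutions.
Total: 1 + 3 = 4.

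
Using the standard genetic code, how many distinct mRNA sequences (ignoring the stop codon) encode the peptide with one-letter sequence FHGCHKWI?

Phe: 2 codons.
His: 2 codons.
Gly: 4 codons.
Cys: 2 codons.
His: 2 codons.
Lys: 2 codons.
Trp: 1 codon.
Ile: 3 codons.
2 × 2 × 4 × 2 × 2 × 2 × 1 × 3 = 384.

384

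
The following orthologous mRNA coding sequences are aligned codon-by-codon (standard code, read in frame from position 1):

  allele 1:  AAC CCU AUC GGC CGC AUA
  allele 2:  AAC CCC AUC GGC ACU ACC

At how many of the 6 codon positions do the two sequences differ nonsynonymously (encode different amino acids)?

Codon 1: AAC Asn / AAC Asn — identical.
Codon 2: CCU Pro / CCC Pro — synonymous.
Codon 3: AUC Ile / AUC Ile — identical.
Codon 4: GGC Gly / GGC Gly — identical.
Codon 5: CGC Arg / ACU Thr — nonsynonymous.
Codon 6: AUA Ile / ACC Thr — nonsynonymous.
Nonsynonymous differences: 2.

2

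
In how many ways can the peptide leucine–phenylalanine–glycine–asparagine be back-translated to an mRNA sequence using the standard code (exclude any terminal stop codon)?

96

Leu: 6 codons.
Phe: 2 codons.
Gly: 4 codons.
Asn: 2 codons.
6 × 2 × 4 × 2 = 96.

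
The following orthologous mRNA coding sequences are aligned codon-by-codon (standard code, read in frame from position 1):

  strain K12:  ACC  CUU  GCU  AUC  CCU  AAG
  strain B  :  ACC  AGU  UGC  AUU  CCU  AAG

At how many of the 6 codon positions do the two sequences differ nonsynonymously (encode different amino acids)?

2

Codon 1: ACC Thr / ACC Thr — identical.
Codon 2: CUU Leu / AGU Ser — nonsynonymous.
Codon 3: GCU Ala / UGC Cys — nonsynonymous.
Codon 4: AUC Ile / AUU Ile — synonymous.
Codon 5: CCU Pro / CCU Pro — identical.
Codon 6: AAG Lys / AAG Lys — identical.
Nonsynonymous differences: 2.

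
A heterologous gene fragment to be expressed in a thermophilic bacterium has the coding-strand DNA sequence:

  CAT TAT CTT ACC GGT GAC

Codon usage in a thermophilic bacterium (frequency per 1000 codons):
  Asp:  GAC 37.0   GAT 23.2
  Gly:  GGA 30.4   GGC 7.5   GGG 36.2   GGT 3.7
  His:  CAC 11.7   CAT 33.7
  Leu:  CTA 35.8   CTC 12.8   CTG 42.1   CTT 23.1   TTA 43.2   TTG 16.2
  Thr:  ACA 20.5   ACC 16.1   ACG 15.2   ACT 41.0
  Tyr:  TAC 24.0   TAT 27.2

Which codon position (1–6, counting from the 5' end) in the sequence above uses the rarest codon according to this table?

5

Codon 1 CAT (His): 33.7 per 1000.
Codon 2 TAT (Tyr): 27.2 per 1000.
Codon 3 CTT (Leu): 23.1 per 1000.
Codon 4 ACC (Thr): 16.1 per 1000.
Codon 5 GGT (Gly): 3.7 per 1000.
Codon 6 GAC (Asp): 37.0 per 1000.
Lowest frequency is 3.7 at codon 5.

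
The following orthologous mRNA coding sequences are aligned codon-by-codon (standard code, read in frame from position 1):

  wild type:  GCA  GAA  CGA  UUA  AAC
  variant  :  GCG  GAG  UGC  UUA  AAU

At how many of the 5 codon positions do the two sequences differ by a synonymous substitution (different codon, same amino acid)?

3

Codon 1: GCA Ala / GCG Ala — synonymous.
Codon 2: GAA Glu / GAG Glu — synonymous.
Codon 3: CGA Arg / UGC Cys — nonsynonymous.
Codon 4: UUA Leu / UUA Leu — identical.
Codon 5: AAC Asn / AAU Asn — synonymous.
Synonymous differences: 3.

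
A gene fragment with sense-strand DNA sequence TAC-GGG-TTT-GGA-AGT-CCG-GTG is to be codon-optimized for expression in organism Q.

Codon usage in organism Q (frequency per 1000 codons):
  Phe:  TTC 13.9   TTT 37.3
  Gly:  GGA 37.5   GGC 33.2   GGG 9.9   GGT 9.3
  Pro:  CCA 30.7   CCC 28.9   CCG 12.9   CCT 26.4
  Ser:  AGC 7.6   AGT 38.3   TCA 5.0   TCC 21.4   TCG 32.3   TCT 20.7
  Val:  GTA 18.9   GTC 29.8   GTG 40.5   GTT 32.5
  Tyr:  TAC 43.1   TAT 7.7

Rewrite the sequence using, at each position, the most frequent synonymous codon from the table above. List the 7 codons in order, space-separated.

Codon 1 (Tyr): best is TAC at 43.1.
Codon 2 (Gly): best is GGA at 37.5.
Codon 3 (Phe): best is TTT at 37.3.
Codon 4 (Gly): best is GGA at 37.5.
Codon 5 (Ser): best is AGT at 38.3.
Codon 6 (Pro): best is CCA at 30.7.
Codon 7 (Val): best is GTG at 40.5.

TAC GGA TTT GGA AGT CCA GTG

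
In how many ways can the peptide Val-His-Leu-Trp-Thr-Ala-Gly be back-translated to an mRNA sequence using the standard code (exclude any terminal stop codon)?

Val: 4 codons.
His: 2 codons.
Leu: 6 codons.
Trp: 1 codon.
Thr: 4 codons.
Ala: 4 codons.
Gly: 4 codons.
4 × 2 × 6 × 1 × 4 × 4 × 4 = 3072.

3072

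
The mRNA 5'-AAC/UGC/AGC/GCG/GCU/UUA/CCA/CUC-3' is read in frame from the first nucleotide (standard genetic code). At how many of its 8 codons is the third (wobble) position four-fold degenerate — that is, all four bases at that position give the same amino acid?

4

Codon 1 AAC (Asn): third position 2-fold.
Codon 2 UGC (Cys): third position 2-fold.
Codon 3 AGC (Ser): third position 2-fold.
Codon 4 GCG (Ala): third position 4-fold.
Codon 5 GCU (Ala): third position 4-fold.
Codon 6 UUA (Leu): third position 2-fold.
Codon 7 CCA (Pro): third position 4-fold.
Codon 8 CUC (Leu): third position 4-fold.
Four-fold degenerate third positions: 4.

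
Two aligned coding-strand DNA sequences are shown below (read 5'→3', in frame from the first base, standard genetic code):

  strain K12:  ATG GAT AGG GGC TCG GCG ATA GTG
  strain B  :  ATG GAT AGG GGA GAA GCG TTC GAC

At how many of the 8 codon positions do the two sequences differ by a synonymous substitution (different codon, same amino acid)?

1

Codon 1: ATG Met / ATG Met — identical.
Codon 2: GAT Asp / GAT Asp — identical.
Codon 3: AGG Arg / AGG Arg — identical.
Codon 4: GGC Gly / GGA Gly — synonymous.
Codon 5: TCG Ser / GAA Glu — nonsynonymous.
Codon 6: GCG Ala / GCG Ala — identical.
Codon 7: ATA Ile / TTC Phe — nonsynonymous.
Codon 8: GTG Val / GAC Asp — nonsynonymous.
Synonymous differences: 1.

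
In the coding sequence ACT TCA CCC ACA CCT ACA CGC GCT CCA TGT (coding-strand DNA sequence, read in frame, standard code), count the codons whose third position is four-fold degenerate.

Codon 1 ACT (Thr): third position 4-fold.
Codon 2 TCA (Ser): third position 4-fold.
Codon 3 CCC (Pro): third position 4-fold.
Codon 4 ACA (Thr): third position 4-fold.
Codon 5 CCT (Pro): third position 4-fold.
Codon 6 ACA (Thr): third position 4-fold.
Codon 7 CGC (Arg): third position 4-fold.
Codon 8 GCT (Ala): third position 4-fold.
Codon 9 CCA (Pro): third position 4-fold.
Codon 10 TGT (Cys): third position 2-fold.
Four-fold degenerate third positions: 9.

9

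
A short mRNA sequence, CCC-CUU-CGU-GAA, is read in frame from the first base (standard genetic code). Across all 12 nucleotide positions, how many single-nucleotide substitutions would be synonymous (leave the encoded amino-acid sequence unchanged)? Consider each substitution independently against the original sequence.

Codon 1 (CCC, Pro): 3 synonymous substitutions.
Codon 2 (CUU, Leu): 3 synonymous substitutions.
Codon 3 (CGU, Arg): 3 synonymous substitutions.
Codon 4 (GAA, Glu): 1 synonymous substitution.
Total: 3 + 3 + 3 + 1 = 10.

10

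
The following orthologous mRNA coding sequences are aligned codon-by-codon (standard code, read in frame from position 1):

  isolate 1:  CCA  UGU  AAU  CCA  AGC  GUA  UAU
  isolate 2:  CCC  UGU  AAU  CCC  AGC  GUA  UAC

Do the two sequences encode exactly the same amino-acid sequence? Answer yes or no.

yes

Codon 1: CCA Pro / CCC Pro — synonymous.
Codon 2: UGU Cys / UGU Cys — identical.
Codon 3: AAU Asn / AAU Asn — identical.
Codon 4: CCA Pro / CCC Pro — synonymous.
Codon 5: AGC Ser / AGC Ser — identical.
Codon 6: GUA Val / GUA Val — identical.
Codon 7: UAU Tyr / UAC Tyr — synonymous.
Nonsynonymous differences: 0 → same protein.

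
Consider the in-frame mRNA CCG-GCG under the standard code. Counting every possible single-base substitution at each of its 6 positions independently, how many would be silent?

Codon 1 (CCG, Pro): 3 synonymous substitutions.
Codon 2 (GCG, Ala): 3 synonymous substitutions.
Total: 3 + 3 = 6.

6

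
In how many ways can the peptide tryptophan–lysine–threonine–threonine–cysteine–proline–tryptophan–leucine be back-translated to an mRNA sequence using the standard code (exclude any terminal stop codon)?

Trp: 1 codon.
Lys: 2 codons.
Thr: 4 codons.
Thr: 4 codons.
Cys: 2 codons.
Pro: 4 codons.
Trp: 1 codon.
Leu: 6 codons.
1 × 2 × 4 × 4 × 2 × 4 × 1 × 6 = 1536.

1536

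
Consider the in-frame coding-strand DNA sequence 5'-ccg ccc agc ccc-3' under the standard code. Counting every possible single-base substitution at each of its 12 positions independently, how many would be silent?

Codon 1 (CCG, Pro): 3 synonymous substitutions.
Codon 2 (CCC, Pro): 3 synonymous substitutions.
Codon 3 (AGC, Ser): 1 synonymous substitution.
Codon 4 (CCC, Pro): 3 synonymous substitutions.
Total: 3 + 3 + 1 + 3 = 10.

10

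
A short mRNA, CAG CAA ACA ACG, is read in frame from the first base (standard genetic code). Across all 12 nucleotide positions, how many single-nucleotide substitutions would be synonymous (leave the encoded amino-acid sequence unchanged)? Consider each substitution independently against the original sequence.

8

Codon 1 (CAG, Gln): 1 synonymous substitution.
Codon 2 (CAA, Gln): 1 synonymous substitution.
Codon 3 (ACA, Thr): 3 synonymous substitutions.
Codon 4 (ACG, Thr): 3 synonymous substitutions.
Total: 1 + 1 + 3 + 3 = 8.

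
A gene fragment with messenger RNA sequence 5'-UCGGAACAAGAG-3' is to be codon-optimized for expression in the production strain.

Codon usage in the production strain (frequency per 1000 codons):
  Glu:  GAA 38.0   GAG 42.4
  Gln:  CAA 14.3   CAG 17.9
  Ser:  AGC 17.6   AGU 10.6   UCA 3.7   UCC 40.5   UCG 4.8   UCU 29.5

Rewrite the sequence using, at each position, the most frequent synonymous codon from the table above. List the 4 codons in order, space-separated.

Codon 1 (Ser): best is UCC at 40.5.
Codon 2 (Glu): best is GAG at 42.4.
Codon 3 (Gln): best is CAG at 17.9.
Codon 4 (Glu): best is GAG at 42.4.

UCC GAG CAG GAG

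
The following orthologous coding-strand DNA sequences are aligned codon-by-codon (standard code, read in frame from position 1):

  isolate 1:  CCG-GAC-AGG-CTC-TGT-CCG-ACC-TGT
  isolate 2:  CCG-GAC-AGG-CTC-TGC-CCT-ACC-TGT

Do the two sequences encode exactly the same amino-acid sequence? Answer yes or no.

yes

Codon 1: CCG Pro / CCG Pro — identical.
Codon 2: GAC Asp / GAC Asp — identical.
Codon 3: AGG Arg / AGG Arg — identical.
Codon 4: CTC Leu / CTC Leu — identical.
Codon 5: TGT Cys / TGC Cys — synonymous.
Codon 6: CCG Pro / CCT Pro — synonymous.
Codon 7: ACC Thr / ACC Thr — identical.
Codon 8: TGT Cys / TGT Cys — identical.
Nonsynonymous differences: 0 → same protein.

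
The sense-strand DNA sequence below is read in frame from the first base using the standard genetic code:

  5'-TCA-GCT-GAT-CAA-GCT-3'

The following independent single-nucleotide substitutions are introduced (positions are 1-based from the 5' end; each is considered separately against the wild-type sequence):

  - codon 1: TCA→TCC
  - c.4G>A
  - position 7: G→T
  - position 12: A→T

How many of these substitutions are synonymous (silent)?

Codon 1: TCA (Ser) → TCC (Ser) — synonymous.
Codon 2: GCT (Ala) → ACT (Thr) — missense.
Codon 3: GAT (Asp) → TAT (Tyr) — missense.
Codon 4: CAA (Gln) → CAT (His) — missense.
Synonymous: 1 of 4.

1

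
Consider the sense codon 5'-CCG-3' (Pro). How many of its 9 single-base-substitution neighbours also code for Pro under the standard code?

Position 1: none → 0 synonymous.
Position 2: none → 0 synonymous.
Position 3: CCU, CCC, CCA → 3 synonymous.
Total: 0 + 0 + 3 = 3.

3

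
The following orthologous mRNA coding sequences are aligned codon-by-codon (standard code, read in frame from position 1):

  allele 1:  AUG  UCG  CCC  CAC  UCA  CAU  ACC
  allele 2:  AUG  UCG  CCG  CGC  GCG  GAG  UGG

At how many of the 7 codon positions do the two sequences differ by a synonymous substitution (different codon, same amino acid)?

1

Codon 1: AUG Met / AUG Met — identical.
Codon 2: UCG Ser / UCG Ser — identical.
Codon 3: CCC Pro / CCG Pro — synonymous.
Codon 4: CAC His / CGC Arg — nonsynonymous.
Codon 5: UCA Ser / GCG Ala — nonsynonymous.
Codon 6: CAU His / GAG Glu — nonsynonymous.
Codon 7: ACC Thr / UGG Trp — nonsynonymous.
Synonymous differences: 1.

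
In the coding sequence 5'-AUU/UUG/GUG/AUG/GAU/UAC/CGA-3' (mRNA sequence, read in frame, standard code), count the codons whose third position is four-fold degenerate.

2

Codon 1 AUU (Ile): third position 3-fold.
Codon 2 UUG (Leu): third position 2-fold.
Codon 3 GUG (Val): third position 4-fold.
Codon 4 AUG (Met): third position 1-fold.
Codon 5 GAU (Asp): third position 2-fold.
Codon 6 UAC (Tyr): third position 2-fold.
Codon 7 CGA (Arg): third position 4-fold.
Four-fold degenerate third positions: 2.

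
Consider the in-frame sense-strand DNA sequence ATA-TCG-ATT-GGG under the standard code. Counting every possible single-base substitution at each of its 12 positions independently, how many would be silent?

Codon 1 (ATA, Ile): 2 synonymous substitutions.
Codon 2 (TCG, Ser): 3 synonymous substitutions.
Codon 3 (ATT, Ile): 2 synonymous substitutions.
Codon 4 (GGG, Gly): 3 synonymous substitutions.
Total: 2 + 3 + 2 + 3 = 10.

10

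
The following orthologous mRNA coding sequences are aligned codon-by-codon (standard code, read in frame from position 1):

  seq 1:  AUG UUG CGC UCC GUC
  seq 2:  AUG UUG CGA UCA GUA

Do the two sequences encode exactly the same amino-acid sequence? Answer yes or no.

Codon 1: AUG Met / AUG Met — identical.
Codon 2: UUG Leu / UUG Leu — identical.
Codon 3: CGC Arg / CGA Arg — synonymous.
Codon 4: UCC Ser / UCA Ser — synonymous.
Codon 5: GUC Val / GUA Val — synonymous.
Nonsynonymous differences: 0 → same protein.

yes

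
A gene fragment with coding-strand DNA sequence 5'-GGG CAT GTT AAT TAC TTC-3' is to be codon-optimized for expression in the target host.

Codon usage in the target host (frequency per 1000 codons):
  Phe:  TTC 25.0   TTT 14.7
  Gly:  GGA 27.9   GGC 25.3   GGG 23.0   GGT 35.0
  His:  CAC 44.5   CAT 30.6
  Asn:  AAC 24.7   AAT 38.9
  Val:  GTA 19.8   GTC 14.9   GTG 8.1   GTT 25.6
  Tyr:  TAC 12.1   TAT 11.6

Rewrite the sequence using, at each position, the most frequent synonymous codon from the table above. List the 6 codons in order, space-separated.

GGT CAC GTT AAT TAC TTC

Codon 1 (Gly): best is GGT at 35.0.
Codon 2 (His): best is CAC at 44.5.
Codon 3 (Val): best is GTT at 25.6.
Codon 4 (Asn): best is AAT at 38.9.
Codon 5 (Tyr): best is TAC at 12.1.
Codon 6 (Phe): best is TTC at 25.0.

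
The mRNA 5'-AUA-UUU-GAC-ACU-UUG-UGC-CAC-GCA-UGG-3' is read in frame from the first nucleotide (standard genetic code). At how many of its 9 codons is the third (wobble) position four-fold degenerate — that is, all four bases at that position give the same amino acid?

2

Codon 1 AUA (Ile): third position 3-fold.
Codon 2 UUU (Phe): third position 2-fold.
Codon 3 GAC (Asp): third position 2-fold.
Codon 4 ACU (Thr): third position 4-fold.
Codon 5 UUG (Leu): third position 2-fold.
Codon 6 UGC (Cys): third position 2-fold.
Codon 7 CAC (His): third position 2-fold.
Codon 8 GCA (Ala): third position 4-fold.
Codon 9 UGG (Trp): third position 1-fold.
Four-fold degenerate third positions: 2.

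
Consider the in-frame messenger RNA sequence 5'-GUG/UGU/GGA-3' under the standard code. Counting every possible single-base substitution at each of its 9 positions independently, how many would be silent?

Codon 1 (GUG, Val): 3 synonymous substitutions.
Codon 2 (UGU, Cys): 1 synonymous substitution.
Codon 3 (GGA, Gly): 3 synonymous substitutions.
Total: 3 + 1 + 3 = 7.

7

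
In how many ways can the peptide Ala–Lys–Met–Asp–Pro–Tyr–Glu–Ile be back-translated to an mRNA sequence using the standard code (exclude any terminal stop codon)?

768

Ala: 4 codons.
Lys: 2 codons.
Met: 1 codon.
Asp: 2 codons.
Pro: 4 codons.
Tyr: 2 codons.
Glu: 2 codons.
Ile: 3 codons.
4 × 2 × 1 × 2 × 4 × 2 × 2 × 3 = 768.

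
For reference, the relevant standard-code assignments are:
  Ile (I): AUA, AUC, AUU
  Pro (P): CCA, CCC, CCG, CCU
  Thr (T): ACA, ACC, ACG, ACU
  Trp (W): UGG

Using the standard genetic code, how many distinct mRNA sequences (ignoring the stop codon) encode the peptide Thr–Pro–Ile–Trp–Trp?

Thr: 4 codons.
Pro: 4 codons.
Ile: 3 codons.
Trp: 1 codon.
Trp: 1 codon.
4 × 4 × 3 × 1 × 1 = 48.

48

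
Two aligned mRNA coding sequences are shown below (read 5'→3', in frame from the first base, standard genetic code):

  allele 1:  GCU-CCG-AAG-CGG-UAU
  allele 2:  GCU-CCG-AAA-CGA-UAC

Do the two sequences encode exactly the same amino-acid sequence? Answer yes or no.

Codon 1: GCU Ala / GCU Ala — identical.
Codon 2: CCG Pro / CCG Pro — identical.
Codon 3: AAG Lys / AAA Lys — synonymous.
Codon 4: CGG Arg / CGA Arg — synonymous.
Codon 5: UAU Tyr / UAC Tyr — synonymous.
Nonsynonymous differences: 0 → same protein.

yes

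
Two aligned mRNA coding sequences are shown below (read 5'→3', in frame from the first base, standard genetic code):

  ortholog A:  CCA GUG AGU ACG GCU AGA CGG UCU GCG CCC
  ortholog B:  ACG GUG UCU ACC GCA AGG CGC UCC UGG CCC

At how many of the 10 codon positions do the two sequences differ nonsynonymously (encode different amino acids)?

Codon 1: CCA Pro / ACG Thr — nonsynonymous.
Codon 2: GUG Val / GUG Val — identical.
Codon 3: AGU Ser / UCU Ser — synonymous.
Codon 4: ACG Thr / ACC Thr — synonymous.
Codon 5: GCU Ala / GCA Ala — synonymous.
Codon 6: AGA Arg / AGG Arg — synonymous.
Codon 7: CGG Arg / CGC Arg — synonymous.
Codon 8: UCU Ser / UCC Ser — synonymous.
Codon 9: GCG Ala / UGG Trp — nonsynonymous.
Codon 10: CCC Pro / CCC Pro — identical.
Nonsynonymous differences: 2.

2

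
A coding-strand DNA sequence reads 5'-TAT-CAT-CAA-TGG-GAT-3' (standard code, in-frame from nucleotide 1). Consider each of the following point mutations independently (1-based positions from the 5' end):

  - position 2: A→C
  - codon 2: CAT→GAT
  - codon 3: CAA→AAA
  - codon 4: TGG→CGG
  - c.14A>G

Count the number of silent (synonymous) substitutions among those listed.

0

Codon 1: TAT (Tyr) → TCT (Ser) — missense.
Codon 2: CAT (His) → GAT (Asp) — missense.
Codon 3: CAA (Gln) → AAA (Lys) — missense.
Codon 4: TGG (Trp) → CGG (Arg) — missense.
Codon 5: GAT (Asp) → GGT (Gly) — missense.
Synonymous: 0 of 5.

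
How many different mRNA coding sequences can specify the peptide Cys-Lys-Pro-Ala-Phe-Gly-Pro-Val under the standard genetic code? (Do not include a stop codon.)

8192

Cys: 2 codons.
Lys: 2 codons.
Pro: 4 codons.
Ala: 4 codons.
Phe: 2 codons.
Gly: 4 codons.
Pro: 4 codons.
Val: 4 codons.
2 × 2 × 4 × 4 × 2 × 4 × 4 × 4 = 8192.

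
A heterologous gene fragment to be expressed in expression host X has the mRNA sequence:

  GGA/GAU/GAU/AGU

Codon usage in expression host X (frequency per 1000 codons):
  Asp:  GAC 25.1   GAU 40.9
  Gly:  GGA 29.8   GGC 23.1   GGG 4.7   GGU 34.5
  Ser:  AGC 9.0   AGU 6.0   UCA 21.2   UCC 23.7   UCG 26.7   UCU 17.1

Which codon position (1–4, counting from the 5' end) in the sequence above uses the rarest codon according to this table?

4

Codon 1 GGA (Gly): 29.8 per 1000.
Codon 2 GAU (Asp): 40.9 per 1000.
Codon 3 GAU (Asp): 40.9 per 1000.
Codon 4 AGU (Ser): 6.0 per 1000.
Lowest frequency is 6.0 at codon 4.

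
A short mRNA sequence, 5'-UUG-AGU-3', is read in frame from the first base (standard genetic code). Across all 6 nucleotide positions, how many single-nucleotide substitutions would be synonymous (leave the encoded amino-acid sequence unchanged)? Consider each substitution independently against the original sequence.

Codon 1 (UUG, Leu): 2 synonymous substitutions.
Codon 2 (AGU, Ser): 1 synonymous substitution.
Total: 2 + 1 = 3.

3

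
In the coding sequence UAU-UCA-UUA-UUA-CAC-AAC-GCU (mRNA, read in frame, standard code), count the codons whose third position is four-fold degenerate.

Codon 1 UAU (Tyr): third position 2-fold.
Codon 2 UCA (Ser): third position 4-fold.
Codon 3 UUA (Leu): third position 2-fold.
Codon 4 UUA (Leu): third position 2-fold.
Codon 5 CAC (His): third position 2-fold.
Codon 6 AAC (Asn): third position 2-fold.
Codon 7 GCU (Ala): third position 4-fold.
Four-fold degenerate third positions: 2.

2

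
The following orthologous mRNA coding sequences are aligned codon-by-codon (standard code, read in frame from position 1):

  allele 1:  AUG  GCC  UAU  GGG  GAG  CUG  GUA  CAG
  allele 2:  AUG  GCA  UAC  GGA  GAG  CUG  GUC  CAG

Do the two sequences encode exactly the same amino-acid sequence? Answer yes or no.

Codon 1: AUG Met / AUG Met — identical.
Codon 2: GCC Ala / GCA Ala — synonymous.
Codon 3: UAU Tyr / UAC Tyr — synonymous.
Codon 4: GGG Gly / GGA Gly — synonymous.
Codon 5: GAG Glu / GAG Glu — identical.
Codon 6: CUG Leu / CUG Leu — identical.
Codon 7: GUA Val / GUC Val — synonymous.
Codon 8: CAG Gln / CAG Gln — identical.
Nonsynonymous differences: 0 → same protein.

yes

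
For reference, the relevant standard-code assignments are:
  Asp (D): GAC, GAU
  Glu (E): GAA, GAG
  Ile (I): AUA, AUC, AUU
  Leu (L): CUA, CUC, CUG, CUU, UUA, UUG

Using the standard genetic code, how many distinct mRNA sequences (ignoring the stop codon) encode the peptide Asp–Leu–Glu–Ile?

72

Asp: 2 codons.
Leu: 6 codons.
Glu: 2 codons.
Ile: 3 codons.
2 × 6 × 2 × 3 = 72.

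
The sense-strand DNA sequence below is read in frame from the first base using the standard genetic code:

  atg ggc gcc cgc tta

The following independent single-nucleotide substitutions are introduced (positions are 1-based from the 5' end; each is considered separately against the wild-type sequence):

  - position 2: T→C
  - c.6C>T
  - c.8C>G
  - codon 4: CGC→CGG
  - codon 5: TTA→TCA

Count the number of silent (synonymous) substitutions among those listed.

2

Codon 1: ATG (Met) → ACG (Thr) — missense.
Codon 2: GGC (Gly) → GGT (Gly) — synonymous.
Codon 3: GCC (Ala) → GGC (Gly) — missense.
Codon 4: CGC (Arg) → CGG (Arg) — synonymous.
Codon 5: TTA (Leu) → TCA (Ser) — missense.
Synonymous: 2 of 5.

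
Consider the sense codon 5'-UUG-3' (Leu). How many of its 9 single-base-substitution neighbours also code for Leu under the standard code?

2

Position 1: CUG → 1 synonymous.
Position 2: none → 0 synonymous.
Position 3: UUA → 1 synonymous.
Total: 1 + 0 + 1 = 2.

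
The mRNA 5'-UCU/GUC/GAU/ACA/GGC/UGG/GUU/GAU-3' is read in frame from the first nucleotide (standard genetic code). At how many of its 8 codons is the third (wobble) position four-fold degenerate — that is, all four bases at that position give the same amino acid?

Codon 1 UCU (Ser): third position 4-fold.
Codon 2 GUC (Val): third position 4-fold.
Codon 3 GAU (Asp): third position 2-fold.
Codon 4 ACA (Thr): third position 4-fold.
Codon 5 GGC (Gly): third position 4-fold.
Codon 6 UGG (Trp): third position 1-fold.
Codon 7 GUU (Val): third position 4-fold.
Codon 8 GAU (Asp): third position 2-fold.
Four-fold degenerate third positions: 5.

5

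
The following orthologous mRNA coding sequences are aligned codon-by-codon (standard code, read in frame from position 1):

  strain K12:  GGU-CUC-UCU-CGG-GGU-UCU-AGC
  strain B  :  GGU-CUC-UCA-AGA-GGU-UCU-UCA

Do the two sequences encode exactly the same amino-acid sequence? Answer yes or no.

yes

Codon 1: GGU Gly / GGU Gly — identical.
Codon 2: CUC Leu / CUC Leu — identical.
Codon 3: UCU Ser / UCA Ser — synonymous.
Codon 4: CGG Arg / AGA Arg — synonymous.
Codon 5: GGU Gly / GGU Gly — identical.
Codon 6: UCU Ser / UCU Ser — identical.
Codon 7: AGC Ser / UCA Ser — synonymous.
Nonsynonymous differences: 0 → same protein.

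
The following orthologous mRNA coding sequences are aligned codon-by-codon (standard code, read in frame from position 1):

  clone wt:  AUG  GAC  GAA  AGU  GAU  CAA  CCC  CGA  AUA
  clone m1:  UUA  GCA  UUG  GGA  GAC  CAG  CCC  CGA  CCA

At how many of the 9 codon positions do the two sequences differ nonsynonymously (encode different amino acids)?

5

Codon 1: AUG Met / UUA Leu — nonsynonymous.
Codon 2: GAC Asp / GCA Ala — nonsynonymous.
Codon 3: GAA Glu / UUG Leu — nonsynonymous.
Codon 4: AGU Ser / GGA Gly — nonsynonymous.
Codon 5: GAU Asp / GAC Asp — synonymous.
Codon 6: CAA Gln / CAG Gln — synonymous.
Codon 7: CCC Pro / CCC Pro — identical.
Codon 8: CGA Arg / CGA Arg — identical.
Codon 9: AUA Ile / CCA Pro — nonsynonymous.
Nonsynonymous differences: 5.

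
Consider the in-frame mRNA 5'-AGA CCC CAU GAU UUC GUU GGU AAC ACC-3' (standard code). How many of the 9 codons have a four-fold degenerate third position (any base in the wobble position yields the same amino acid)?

4

Codon 1 AGA (Arg): third position 2-fold.
Codon 2 CCC (Pro): third position 4-fold.
Codon 3 CAU (His): third position 2-fold.
Codon 4 GAU (Asp): third position 2-fold.
Codon 5 UUC (Phe): third position 2-fold.
Codon 6 GUU (Val): third position 4-fold.
Codon 7 GGU (Gly): third position 4-fold.
Codon 8 AAC (Asn): third position 2-fold.
Codon 9 ACC (Thr): third position 4-fold.
Four-fold degenerate third positions: 4.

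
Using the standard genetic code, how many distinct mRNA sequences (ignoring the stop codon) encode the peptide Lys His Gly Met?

Lys: 2 codons.
His: 2 codons.
Gly: 4 codons.
Met: 1 codon.
2 × 2 × 4 × 1 = 16.

16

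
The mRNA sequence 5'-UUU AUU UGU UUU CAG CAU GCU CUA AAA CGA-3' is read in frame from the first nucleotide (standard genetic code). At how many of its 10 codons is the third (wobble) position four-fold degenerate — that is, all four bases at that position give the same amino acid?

Codon 1 UUU (Phe): third position 2-fold.
Codon 2 AUU (Ile): third position 3-fold.
Codon 3 UGU (Cys): third position 2-fold.
Codon 4 UUU (Phe): third position 2-fold.
Codon 5 CAG (Gln): third position 2-fold.
Codon 6 CAU (His): third position 2-fold.
Codon 7 GCU (Ala): third position 4-fold.
Codon 8 CUA (Leu): third position 4-fold.
Codon 9 AAA (Lys): third position 2-fold.
Codon 10 CGA (Arg): third position 4-fold.
Four-fold degenerate third positions: 3.

3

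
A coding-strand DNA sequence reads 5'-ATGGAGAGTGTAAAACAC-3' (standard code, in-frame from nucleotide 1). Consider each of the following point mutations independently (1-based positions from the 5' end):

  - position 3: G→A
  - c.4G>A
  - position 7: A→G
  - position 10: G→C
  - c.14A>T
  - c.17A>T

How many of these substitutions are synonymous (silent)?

Codon 1: ATG (Met) → ATA (Ile) — missense.
Codon 2: GAG (Glu) → AAG (Lys) — missense.
Codon 3: AGT (Ser) → GGT (Gly) — missense.
Codon 4: GTA (Val) → CTA (Leu) — missense.
Codon 5: AAA (Lys) → ATA (Ile) — missense.
Codon 6: CAC (His) → CTC (Leu) — missense.
Synonymous: 0 of 6.

0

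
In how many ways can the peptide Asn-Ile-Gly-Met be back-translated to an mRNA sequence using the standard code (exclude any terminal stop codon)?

24

Asn: 2 codons.
Ile: 3 codons.
Gly: 4 codons.
Met: 1 codon.
2 × 3 × 4 × 1 = 24.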